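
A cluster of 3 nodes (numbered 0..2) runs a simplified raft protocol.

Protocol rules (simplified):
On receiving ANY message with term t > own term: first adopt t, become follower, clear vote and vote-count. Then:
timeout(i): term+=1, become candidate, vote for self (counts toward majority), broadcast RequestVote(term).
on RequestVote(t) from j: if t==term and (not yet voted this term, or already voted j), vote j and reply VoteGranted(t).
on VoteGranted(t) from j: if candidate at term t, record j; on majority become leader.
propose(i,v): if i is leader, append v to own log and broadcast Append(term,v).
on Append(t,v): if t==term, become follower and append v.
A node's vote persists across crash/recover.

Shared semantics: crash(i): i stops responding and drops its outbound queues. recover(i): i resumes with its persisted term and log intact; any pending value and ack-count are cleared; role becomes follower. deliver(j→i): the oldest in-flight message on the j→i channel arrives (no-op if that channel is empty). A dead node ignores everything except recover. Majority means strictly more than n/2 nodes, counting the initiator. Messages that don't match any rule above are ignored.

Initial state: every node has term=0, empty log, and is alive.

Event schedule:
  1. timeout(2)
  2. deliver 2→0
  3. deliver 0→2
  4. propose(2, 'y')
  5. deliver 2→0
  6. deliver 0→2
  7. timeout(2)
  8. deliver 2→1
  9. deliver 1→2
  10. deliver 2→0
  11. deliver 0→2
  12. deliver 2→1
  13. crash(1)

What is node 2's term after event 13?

step 1 timeout(2): 2={cand,t=1,log=-}
step 2 deliver 2→0: 0={foll,t=1,log=-}
step 3 deliver 0→2: 2={lead,t=1,log=-}
step 4 propose(2,'y'): 2={lead,t=1,log=y}
step 5 deliver 2→0: 0={foll,t=1,log=y}
step 6 deliver 0→2: —
step 7 timeout(2): 2={cand,t=2,log=y}
step 8 deliver 2→1: 1={foll,t=1,log=-}
step 9 deliver 1→2: —
step 10 deliver 2→0: 0={foll,t=2,log=y}
step 11 deliver 0→2: 2={lead,t=2,log=y}
step 12 deliver 2→1: 1={foll,t=1,log=y}
step 13 crash(1): 1={✗foll,t=1,log=y}

2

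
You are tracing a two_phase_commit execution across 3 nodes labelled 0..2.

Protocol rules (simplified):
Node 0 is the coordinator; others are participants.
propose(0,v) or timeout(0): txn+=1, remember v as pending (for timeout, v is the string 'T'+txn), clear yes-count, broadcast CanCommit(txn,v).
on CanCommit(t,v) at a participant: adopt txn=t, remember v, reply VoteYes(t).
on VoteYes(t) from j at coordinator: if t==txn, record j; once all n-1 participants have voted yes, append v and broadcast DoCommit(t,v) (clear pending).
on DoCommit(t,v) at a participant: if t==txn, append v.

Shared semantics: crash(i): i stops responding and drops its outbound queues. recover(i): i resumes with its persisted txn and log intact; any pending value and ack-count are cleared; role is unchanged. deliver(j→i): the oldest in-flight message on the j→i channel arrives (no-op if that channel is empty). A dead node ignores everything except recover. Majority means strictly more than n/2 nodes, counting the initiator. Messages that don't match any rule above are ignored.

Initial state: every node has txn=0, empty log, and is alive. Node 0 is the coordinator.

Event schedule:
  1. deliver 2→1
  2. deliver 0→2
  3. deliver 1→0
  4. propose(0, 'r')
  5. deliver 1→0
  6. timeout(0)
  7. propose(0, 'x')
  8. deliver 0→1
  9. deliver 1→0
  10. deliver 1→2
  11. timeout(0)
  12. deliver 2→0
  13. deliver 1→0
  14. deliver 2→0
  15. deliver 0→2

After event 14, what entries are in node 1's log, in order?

after 1 — deliver 2→1: ·
after 2 — deliver 0→2: ·
after 3 — deliver 1→0: ·
after 4 — propose(0,'r'): n0:coor/t1/[-]
after 5 — deliver 1→0: ·
after 6 — timeout(0): n0:coor/t2/[-]
after 7 — propose(0,'x'): n0:coor/t3/[-]
after 8 — deliver 0→1: n1:part/t1/[-]
after 9 — deliver 1→0: ·
after 10 — deliver 1→2: ·
after 11 — timeout(0): n0:coor/t4/[-]
after 12 — deliver 2→0: ·
after 13 — deliver 1→0: ·
after 14 — deliver 2→0: ·

empty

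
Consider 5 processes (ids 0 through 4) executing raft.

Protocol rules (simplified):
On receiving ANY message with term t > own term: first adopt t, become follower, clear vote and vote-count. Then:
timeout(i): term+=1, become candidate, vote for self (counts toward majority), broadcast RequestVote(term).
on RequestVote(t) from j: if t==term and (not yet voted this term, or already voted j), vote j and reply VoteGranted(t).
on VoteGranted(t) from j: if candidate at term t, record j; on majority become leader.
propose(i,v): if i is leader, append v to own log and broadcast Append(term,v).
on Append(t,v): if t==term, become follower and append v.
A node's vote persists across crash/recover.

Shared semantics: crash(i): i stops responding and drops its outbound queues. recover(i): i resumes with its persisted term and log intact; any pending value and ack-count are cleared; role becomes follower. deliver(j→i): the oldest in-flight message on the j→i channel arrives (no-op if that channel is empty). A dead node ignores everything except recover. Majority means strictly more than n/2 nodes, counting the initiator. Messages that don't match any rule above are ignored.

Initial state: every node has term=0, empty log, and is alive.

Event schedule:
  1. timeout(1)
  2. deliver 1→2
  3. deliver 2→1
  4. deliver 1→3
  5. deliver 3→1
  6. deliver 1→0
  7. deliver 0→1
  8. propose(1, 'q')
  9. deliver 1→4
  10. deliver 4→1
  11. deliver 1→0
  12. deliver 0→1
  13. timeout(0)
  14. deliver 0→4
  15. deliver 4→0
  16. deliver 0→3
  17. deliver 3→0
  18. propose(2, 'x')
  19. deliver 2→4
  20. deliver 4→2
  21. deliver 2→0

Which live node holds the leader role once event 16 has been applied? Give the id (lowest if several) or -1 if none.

e1 timeout(1): 1[cand,t=1,-]
e2 deliver 1→2: 2[foll,t=1,-]
e3 deliver 2→1: ·
e4 deliver 1→3: 3[foll,t=1,-]
e5 deliver 3→1: 1[lead,t=1,-]
e6 deliver 1→0: 0[foll,t=1,-]
e7 deliver 0→1: ·
e8 propose(1,'q'): 1[lead,t=1,q]
e9 deliver 1→4: 4[foll,t=1,-]
e10 deliver 4→1: ·
e11 deliver 1→0: 0[foll,t=1,q]
e12 deliver 0→1: ·
e13 timeout(0): 0[cand,t=2,q]
e14 deliver 0→4: 4[foll,t=2,-]
e15 deliver 4→0: ·
e16 deliver 0→3: 3[foll,t=2,-]

1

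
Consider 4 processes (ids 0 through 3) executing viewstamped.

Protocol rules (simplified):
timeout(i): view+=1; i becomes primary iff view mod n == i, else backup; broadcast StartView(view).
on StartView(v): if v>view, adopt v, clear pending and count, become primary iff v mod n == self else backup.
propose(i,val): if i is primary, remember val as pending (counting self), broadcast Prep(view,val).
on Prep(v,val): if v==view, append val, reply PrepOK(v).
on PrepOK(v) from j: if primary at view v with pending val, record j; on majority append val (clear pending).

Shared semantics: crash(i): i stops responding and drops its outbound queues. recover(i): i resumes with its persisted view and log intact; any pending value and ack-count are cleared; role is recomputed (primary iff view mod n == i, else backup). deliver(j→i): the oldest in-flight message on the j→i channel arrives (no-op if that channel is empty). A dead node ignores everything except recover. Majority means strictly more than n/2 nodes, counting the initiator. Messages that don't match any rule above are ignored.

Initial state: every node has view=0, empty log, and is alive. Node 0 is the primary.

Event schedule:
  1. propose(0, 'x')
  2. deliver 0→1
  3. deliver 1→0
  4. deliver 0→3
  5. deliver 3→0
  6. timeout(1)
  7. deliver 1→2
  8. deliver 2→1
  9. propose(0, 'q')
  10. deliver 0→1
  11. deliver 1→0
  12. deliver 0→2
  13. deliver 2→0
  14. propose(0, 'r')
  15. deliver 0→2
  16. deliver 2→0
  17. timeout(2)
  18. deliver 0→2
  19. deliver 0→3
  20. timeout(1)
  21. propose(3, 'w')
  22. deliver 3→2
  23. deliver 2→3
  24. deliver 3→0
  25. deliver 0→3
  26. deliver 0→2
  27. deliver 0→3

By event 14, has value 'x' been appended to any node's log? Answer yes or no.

yes

[1] propose(0,'x') → ∅
[2] deliver 0→1 → N1(back v0 [x])
[3] deliver 1→0 → ∅
[4] deliver 0→3 → N3(back v0 [x])
[5] deliver 3→0 → N0(prim v0 [x])
[6] timeout(1) → N1(prim v1 [x])
[7] deliver 1→2 → N2(back v1 [-])
[8] deliver 2→1 → ∅
[9] propose(0,'q') → ∅
[10] deliver 0→1 → ∅
[11] deliver 1→0 → N0(back v1 [x])
[12] deliver 0→2 → ∅
[13] deliver 2→0 → ∅
[14] propose(0,'r') → ∅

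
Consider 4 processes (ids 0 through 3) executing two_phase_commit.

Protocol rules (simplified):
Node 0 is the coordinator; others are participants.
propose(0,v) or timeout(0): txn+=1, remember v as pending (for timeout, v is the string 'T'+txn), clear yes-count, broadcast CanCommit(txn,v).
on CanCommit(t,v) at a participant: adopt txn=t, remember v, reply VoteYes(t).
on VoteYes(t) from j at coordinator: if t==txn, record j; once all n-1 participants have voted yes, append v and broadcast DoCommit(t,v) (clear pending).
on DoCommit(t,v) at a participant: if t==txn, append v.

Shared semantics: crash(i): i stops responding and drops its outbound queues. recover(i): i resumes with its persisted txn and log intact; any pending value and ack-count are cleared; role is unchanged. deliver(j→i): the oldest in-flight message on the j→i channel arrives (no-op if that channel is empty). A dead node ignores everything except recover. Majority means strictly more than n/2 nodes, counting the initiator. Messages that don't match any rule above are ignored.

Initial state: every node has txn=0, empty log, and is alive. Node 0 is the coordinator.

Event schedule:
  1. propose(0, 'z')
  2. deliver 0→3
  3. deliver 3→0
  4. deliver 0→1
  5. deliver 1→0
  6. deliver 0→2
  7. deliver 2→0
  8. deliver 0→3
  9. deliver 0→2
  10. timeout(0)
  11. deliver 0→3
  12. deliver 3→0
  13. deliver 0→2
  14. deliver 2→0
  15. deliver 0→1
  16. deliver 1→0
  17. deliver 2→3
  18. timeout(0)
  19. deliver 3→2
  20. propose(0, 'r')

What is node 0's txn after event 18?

3

after 1 — propose(0,'z'): n0:coor/t1/[-]
after 2 — deliver 0→3: n3:part/t1/[-]
after 3 — deliver 3→0: ·
after 4 — deliver 0→1: n1:part/t1/[-]
after 5 — deliver 1→0: ·
after 6 — deliver 0→2: n2:part/t1/[-]
after 7 — deliver 2→0: n0:coor/t1/[z]
after 8 — deliver 0→3: n3:part/t1/[z]
after 9 — deliver 0→2: n2:part/t1/[z]
after 10 — timeout(0): n0:coor/t2/[z]
after 11 — deliver 0→3: n3:part/t2/[z]
after 12 — deliver 3→0: ·
after 13 — deliver 0→2: n2:part/t2/[z]
after 14 — deliver 2→0: ·
after 15 — deliver 0→1: n1:part/t1/[z]
after 16 — deliver 1→0: ·
after 17 — deliver 2→3: ·
after 18 — timeout(0): n0:coor/t3/[z]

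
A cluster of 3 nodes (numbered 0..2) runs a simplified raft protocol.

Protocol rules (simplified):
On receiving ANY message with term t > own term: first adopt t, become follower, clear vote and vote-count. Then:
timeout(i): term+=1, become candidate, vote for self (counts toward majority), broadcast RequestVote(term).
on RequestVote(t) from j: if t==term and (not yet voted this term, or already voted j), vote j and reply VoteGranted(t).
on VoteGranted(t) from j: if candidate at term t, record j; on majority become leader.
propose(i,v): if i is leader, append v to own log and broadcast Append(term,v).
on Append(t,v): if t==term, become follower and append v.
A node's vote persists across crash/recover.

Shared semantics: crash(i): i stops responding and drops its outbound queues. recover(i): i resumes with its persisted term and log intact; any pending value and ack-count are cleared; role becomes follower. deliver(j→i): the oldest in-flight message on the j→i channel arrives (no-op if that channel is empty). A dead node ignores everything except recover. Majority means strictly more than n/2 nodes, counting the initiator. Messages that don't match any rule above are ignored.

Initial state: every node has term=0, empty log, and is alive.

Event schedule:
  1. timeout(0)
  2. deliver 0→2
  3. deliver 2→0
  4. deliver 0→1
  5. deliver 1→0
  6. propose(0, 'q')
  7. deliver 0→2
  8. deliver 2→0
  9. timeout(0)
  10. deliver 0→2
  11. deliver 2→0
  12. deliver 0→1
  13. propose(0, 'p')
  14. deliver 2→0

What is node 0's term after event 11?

after 1 — timeout(0): n0:cand/t1/[-]
after 2 — deliver 0→2: n2:foll/t1/[-]
after 3 — deliver 2→0: n0:lead/t1/[-]
after 4 — deliver 0→1: n1:foll/t1/[-]
after 5 — deliver 1→0: ·
after 6 — propose(0,'q'): n0:lead/t1/[q]
after 7 — deliver 0→2: n2:foll/t1/[q]
after 8 — deliver 2→0: ·
after 9 — timeout(0): n0:cand/t2/[q]
after 10 — deliver 0→2: n2:foll/t2/[q]
after 11 — deliver 2→0: n0:lead/t2/[q]

2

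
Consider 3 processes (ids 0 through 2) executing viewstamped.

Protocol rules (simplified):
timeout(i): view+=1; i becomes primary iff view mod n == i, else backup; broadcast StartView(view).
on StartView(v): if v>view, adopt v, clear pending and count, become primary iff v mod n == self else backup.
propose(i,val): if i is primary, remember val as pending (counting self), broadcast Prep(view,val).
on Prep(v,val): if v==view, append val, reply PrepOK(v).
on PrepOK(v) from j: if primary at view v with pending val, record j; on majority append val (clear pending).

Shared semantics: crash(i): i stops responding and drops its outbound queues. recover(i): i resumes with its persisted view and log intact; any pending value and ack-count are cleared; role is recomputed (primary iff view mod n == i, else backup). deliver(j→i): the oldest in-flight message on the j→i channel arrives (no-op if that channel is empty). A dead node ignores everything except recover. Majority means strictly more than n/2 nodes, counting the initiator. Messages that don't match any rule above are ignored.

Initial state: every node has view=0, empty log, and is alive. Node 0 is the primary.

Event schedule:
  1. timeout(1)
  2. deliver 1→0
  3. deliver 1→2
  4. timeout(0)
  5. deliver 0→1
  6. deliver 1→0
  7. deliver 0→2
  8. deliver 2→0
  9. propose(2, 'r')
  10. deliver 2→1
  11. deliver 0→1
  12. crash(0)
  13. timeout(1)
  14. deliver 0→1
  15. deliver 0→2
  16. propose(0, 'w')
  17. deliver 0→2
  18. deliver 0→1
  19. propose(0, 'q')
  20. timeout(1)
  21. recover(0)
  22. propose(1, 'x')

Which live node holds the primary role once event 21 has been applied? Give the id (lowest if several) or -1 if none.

after 1 — timeout(1): n1:prim/v1/[-]
after 2 — deliver 1→0: n0:back/v1/[-]
after 3 — deliver 1→2: n2:back/v1/[-]
after 4 — timeout(0): n0:back/v2/[-]
after 5 — deliver 0→1: n1:back/v2/[-]
after 6 — deliver 1→0: ·
after 7 — deliver 0→2: n2:prim/v2/[-]
after 8 — deliver 2→0: ·
after 9 — propose(2,'r'): ·
after 10 — deliver 2→1: n1:back/v2/[r]
after 11 — deliver 0→1: ·
after 12 — crash(0): n0:✗back/v2/[-]
after 13 — timeout(1): n1:back/v3/[r]
after 14 — deliver 0→1: ·
after 15 — deliver 0→2: ·
after 16 — propose(0,'w'): ·
after 17 — deliver 0→2: ·
after 18 — deliver 0→1: ·
after 19 — propose(0,'q'): ·
after 20 — timeout(1): n1:prim/v4/[r]
after 21 — recover(0): n0:back/v2/[-]

1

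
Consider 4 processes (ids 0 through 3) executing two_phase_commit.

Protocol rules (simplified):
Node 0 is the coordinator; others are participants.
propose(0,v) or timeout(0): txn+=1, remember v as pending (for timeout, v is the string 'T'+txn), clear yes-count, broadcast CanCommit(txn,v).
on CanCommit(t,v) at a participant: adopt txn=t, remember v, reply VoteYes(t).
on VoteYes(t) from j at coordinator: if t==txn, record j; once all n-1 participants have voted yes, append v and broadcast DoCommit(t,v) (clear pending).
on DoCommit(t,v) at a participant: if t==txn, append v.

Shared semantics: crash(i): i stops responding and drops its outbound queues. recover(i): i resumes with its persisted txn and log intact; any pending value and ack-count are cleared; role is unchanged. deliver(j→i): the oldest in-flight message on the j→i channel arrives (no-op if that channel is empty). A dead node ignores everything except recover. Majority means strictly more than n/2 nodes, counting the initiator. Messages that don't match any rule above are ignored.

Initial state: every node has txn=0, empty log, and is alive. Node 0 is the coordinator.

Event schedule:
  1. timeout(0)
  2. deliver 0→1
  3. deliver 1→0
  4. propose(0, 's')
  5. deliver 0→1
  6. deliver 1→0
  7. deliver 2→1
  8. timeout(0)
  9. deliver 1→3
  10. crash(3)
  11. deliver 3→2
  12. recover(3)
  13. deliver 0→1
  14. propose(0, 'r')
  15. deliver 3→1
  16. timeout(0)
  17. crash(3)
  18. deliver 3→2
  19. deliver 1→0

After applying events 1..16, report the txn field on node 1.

3

after 1 — timeout(0): n0:coor/t1/[-]
after 2 — deliver 0→1: n1:part/t1/[-]
after 3 — deliver 1→0: ·
after 4 — propose(0,'s'): n0:coor/t2/[-]
after 5 — deliver 0→1: n1:part/t2/[-]
after 6 — deliver 1→0: ·
after 7 — deliver 2→1: ·
after 8 — timeout(0): n0:coor/t3/[-]
after 9 — deliver 1→3: ·
after 10 — crash(3): n3:✗part/t0/[-]
after 11 — deliver 3→2: ·
after 12 — recover(3): n3:part/t0/[-]
after 13 — deliver 0→1: n1:part/t3/[-]
after 14 — propose(0,'r'): n0:coor/t4/[-]
after 15 — deliver 3→1: ·
after 16 — timeout(0): n0:coor/t5/[-]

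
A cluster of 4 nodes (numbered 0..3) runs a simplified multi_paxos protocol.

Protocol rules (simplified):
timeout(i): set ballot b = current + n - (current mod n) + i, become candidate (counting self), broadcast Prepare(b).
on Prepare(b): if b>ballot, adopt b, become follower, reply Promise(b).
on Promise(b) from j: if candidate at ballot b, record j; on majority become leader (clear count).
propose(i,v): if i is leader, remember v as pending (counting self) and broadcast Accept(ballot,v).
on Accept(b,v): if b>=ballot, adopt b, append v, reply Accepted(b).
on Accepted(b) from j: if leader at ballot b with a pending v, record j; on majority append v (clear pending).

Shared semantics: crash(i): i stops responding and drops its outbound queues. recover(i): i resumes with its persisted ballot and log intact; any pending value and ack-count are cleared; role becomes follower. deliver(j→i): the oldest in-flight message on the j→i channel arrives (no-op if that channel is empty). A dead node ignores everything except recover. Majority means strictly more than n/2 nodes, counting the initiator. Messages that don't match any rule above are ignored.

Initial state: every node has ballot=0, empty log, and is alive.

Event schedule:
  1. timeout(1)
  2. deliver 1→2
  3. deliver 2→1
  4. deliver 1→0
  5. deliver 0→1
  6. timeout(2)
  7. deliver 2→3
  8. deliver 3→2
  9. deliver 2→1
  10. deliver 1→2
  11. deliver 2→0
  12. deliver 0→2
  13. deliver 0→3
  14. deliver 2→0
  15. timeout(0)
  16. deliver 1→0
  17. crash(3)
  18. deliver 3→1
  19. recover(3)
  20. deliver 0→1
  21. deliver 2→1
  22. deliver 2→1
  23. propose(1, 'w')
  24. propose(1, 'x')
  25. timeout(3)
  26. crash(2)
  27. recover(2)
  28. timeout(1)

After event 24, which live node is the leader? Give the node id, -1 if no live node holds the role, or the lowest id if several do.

2

1. timeout(1):  <1:cand b5 ->
2. deliver 1→2:  <2:foll b5 ->
3. deliver 2→1:  nop
4. deliver 1→0:  <0:foll b5 ->
5. deliver 0→1:  <1:lead b5 ->
6. timeout(2):  <2:cand b10 ->
7. deliver 2→3:  <3:foll b10 ->
8. deliver 3→2:  nop
9. deliver 2→1:  <1:foll b10 ->
10. deliver 1→2:  <2:lead b10 ->
11. deliver 2→0:  <0:foll b10 ->
12. deliver 0→2:  nop
13. deliver 0→3:  nop
14. deliver 2→0:  nop
15. timeout(0):  <0:cand b12 ->
16. deliver 1→0:  nop
17. crash(3):  <3:✗foll b10 ->
18. deliver 3→1:  nop
19. recover(3):  <3:foll b10 ->
20. deliver 0→1:  <1:foll b12 ->
21. deliver 2→1:  nop
22. deliver 2→1:  nop
23. propose(1,'w'):  nop
24. propose(1,'x'):  nop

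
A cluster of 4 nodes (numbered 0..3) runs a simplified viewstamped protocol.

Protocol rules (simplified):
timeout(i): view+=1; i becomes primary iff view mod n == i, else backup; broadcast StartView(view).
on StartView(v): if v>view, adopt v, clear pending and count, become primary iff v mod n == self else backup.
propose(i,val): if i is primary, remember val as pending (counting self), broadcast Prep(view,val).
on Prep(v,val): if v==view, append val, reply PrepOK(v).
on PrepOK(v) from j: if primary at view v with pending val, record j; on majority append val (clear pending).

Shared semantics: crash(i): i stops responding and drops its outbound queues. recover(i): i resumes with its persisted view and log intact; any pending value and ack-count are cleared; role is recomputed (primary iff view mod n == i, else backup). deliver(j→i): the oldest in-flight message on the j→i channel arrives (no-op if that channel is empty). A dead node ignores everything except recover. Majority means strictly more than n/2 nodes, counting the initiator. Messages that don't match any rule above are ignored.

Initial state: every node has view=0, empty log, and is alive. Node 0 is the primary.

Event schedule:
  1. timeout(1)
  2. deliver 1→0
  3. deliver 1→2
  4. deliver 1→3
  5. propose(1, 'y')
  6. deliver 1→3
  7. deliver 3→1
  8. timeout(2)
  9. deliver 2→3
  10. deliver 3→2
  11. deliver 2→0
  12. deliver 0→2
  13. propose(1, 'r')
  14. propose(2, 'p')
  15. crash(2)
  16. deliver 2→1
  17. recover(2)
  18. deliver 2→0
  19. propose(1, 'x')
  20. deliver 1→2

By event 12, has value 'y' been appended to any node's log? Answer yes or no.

yes

after 1 — timeout(1): n1:prim/v1/[-]
after 2 — deliver 1→0: n0:back/v1/[-]
after 3 — deliver 1→2: n2:back/v1/[-]
after 4 — deliver 1→3: n3:back/v1/[-]
after 5 — propose(1,'y'): ·
after 6 — deliver 1→3: n3:back/v1/[y]
after 7 — deliver 3→1: ·
after 8 — timeout(2): n2:prim/v2/[-]
after 9 — deliver 2→3: n3:back/v2/[y]
after 10 — deliver 3→2: ·
after 11 — deliver 2→0: n0:back/v2/[-]
after 12 — deliver 0→2: ·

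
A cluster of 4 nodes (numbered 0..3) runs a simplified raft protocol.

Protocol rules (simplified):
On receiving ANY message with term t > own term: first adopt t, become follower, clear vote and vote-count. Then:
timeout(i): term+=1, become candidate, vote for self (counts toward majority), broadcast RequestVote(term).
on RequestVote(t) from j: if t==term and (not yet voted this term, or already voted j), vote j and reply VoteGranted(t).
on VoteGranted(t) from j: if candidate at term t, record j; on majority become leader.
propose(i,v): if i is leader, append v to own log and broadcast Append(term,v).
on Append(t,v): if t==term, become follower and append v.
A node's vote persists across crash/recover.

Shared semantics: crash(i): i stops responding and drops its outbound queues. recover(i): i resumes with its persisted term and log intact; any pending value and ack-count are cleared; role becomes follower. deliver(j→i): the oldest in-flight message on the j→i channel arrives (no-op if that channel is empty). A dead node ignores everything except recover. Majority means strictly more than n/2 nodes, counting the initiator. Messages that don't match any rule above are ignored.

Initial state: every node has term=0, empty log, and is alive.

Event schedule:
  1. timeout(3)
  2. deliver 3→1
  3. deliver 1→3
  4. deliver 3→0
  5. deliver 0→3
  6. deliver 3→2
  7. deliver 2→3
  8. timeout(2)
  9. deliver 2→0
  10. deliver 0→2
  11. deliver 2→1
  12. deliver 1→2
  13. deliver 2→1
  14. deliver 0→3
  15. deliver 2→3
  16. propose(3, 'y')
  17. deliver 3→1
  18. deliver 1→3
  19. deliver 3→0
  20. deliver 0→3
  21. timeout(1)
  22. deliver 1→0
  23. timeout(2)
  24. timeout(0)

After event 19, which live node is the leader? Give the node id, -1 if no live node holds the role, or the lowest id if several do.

after 1 — timeout(3): n3:cand/t1/[-]
after 2 — deliver 3→1: n1:foll/t1/[-]
after 3 — deliver 1→3: ·
after 4 — deliver 3→0: n0:foll/t1/[-]
after 5 — deliver 0→3: n3:lead/t1/[-]
after 6 — deliver 3→2: n2:foll/t1/[-]
after 7 — deliver 2→3: ·
after 8 — timeout(2): n2:cand/t2/[-]
after 9 — deliver 2→0: n0:foll/t2/[-]
after 10 — deliver 0→2: ·
after 11 — deliver 2→1: n1:foll/t2/[-]
after 12 — deliver 1→2: n2:lead/t2/[-]
after 13 — deliver 2→1: ·
after 14 — deliver 0→3: ·
after 15 — deliver 2→3: n3:foll/t2/[-]
after 16 — propose(3,'y'): ·
after 17 — deliver 3→1: ·
after 18 — deliver 1→3: ·
after 19 — deliver 3→0: ·

2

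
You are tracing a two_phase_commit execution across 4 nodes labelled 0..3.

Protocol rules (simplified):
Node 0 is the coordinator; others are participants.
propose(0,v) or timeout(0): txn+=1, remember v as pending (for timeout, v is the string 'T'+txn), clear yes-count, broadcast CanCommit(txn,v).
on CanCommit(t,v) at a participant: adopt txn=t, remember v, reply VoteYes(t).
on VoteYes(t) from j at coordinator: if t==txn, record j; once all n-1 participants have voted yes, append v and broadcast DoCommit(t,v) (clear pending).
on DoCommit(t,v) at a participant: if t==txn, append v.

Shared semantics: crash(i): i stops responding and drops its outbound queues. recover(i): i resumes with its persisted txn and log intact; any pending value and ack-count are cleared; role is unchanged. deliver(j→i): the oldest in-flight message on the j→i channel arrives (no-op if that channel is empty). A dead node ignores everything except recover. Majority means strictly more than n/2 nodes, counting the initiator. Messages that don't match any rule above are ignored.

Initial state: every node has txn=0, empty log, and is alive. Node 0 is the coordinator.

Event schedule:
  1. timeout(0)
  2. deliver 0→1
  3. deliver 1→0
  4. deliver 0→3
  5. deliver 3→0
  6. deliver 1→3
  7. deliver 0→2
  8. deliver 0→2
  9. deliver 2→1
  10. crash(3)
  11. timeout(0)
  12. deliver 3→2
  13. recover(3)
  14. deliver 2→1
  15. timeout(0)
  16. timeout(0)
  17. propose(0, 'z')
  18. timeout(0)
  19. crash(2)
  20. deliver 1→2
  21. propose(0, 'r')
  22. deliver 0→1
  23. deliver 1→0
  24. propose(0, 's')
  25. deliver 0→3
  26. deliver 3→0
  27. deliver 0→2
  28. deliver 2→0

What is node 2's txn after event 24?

1

[1] timeout(0) → N0(coor t1 [-])
[2] deliver 0→1 → N1(part t1 [-])
[3] deliver 1→0 → ∅
[4] deliver 0→3 → N3(part t1 [-])
[5] deliver 3→0 → ∅
[6] deliver 1→3 → ∅
[7] deliver 0→2 → N2(part t1 [-])
[8] deliver 0→2 → ∅
[9] deliver 2→1 → ∅
[10] crash(3) → N3(✗part t1 [-])
[11] timeout(0) → N0(coor t2 [-])
[12] deliver 3→2 → ∅
[13] recover(3) → N3(part t1 [-])
[14] deliver 2→1 → ∅
[15] timeout(0) → N0(coor t3 [-])
[16] timeout(0) → N0(coor t4 [-])
[17] propose(0,'z') → N0(coor t5 [-])
[18] timeout(0) → N0(coor t6 [-])
[19] crash(2) → N2(✗part t1 [-])
[20] deliver 1→2 → ∅
[21] propose(0,'r') → N0(coor t7 [-])
[22] deliver 0→1 → N1(part t2 [-])
[23] deliver 1→0 → ∅
[24] propose(0,'s') → N0(coor t8 [-])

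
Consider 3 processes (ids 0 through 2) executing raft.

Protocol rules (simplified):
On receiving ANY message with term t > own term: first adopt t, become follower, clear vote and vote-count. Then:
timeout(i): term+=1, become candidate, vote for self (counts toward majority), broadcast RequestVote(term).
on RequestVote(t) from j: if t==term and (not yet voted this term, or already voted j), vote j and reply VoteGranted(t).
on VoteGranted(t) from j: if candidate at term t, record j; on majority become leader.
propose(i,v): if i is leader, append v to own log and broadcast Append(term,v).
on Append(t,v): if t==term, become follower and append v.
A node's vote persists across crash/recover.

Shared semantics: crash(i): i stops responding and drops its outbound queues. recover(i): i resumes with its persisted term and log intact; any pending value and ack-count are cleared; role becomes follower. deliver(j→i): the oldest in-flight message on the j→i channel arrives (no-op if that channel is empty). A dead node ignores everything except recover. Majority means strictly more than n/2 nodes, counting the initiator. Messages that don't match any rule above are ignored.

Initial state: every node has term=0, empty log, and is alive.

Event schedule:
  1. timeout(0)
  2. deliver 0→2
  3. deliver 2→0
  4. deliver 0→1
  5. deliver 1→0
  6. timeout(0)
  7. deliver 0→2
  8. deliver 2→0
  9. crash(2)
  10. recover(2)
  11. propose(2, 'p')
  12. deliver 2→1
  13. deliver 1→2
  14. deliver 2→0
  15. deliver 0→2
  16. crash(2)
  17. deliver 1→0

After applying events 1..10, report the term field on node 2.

2

[1] timeout(0) → N0(cand t1 [-])
[2] deliver 0→2 → N2(foll t1 [-])
[3] deliver 2→0 → N0(lead t1 [-])
[4] deliver 0→1 → N1(foll t1 [-])
[5] deliver 1→0 → ∅
[6] timeout(0) → N0(cand t2 [-])
[7] deliver 0→2 → N2(foll t2 [-])
[8] deliver 2→0 → N0(lead t2 [-])
[9] crash(2) → N2(✗foll t2 [-])
[10] recover(2) → N2(foll t2 [-])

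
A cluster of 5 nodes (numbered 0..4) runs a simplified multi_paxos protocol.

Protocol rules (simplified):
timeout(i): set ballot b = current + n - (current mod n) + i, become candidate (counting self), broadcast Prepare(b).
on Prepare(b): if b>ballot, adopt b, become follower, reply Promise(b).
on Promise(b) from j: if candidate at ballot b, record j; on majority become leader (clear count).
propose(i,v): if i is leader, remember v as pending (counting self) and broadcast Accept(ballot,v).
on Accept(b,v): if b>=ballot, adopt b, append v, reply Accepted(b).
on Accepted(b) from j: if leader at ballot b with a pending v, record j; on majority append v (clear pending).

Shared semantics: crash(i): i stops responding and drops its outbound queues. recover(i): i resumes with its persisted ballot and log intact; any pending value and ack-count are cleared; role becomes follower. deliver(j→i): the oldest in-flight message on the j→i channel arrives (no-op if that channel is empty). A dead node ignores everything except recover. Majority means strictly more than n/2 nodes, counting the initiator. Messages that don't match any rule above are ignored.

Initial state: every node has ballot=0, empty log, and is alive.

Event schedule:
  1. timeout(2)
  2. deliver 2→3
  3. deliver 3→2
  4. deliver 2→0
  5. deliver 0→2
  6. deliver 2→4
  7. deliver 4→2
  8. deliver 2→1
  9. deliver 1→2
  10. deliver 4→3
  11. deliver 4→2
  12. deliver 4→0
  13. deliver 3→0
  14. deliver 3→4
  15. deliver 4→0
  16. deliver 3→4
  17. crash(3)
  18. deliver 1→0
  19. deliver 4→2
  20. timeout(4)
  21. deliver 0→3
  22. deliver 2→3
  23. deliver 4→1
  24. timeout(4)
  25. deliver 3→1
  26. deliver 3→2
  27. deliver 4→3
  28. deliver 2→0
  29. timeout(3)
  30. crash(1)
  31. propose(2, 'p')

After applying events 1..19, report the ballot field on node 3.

1. timeout(2):  <2:cand b7 ->
2. deliver 2→3:  <3:foll b7 ->
3. deliver 3→2:  nop
4. deliver 2→0:  <0:foll b7 ->
5. deliver 0→2:  <2:lead b7 ->
6. deliver 2→4:  <4:foll b7 ->
7. deliver 4→2:  nop
8. deliver 2→1:  <1:foll b7 ->
9. deliver 1→2:  nop
10. deliver 4→3:  nop
11. deliver 4→2:  nop
12. deliver 4→0:  nop
13. deliver 3→0:  nop
14. deliver 3→4:  nop
15. deliver 4→0:  nop
16. deliver 3→4:  nop
17. crash(3):  <3:✗foll b7 ->
18. deliver 1→0:  nop
19. deliver 4→2:  nop

7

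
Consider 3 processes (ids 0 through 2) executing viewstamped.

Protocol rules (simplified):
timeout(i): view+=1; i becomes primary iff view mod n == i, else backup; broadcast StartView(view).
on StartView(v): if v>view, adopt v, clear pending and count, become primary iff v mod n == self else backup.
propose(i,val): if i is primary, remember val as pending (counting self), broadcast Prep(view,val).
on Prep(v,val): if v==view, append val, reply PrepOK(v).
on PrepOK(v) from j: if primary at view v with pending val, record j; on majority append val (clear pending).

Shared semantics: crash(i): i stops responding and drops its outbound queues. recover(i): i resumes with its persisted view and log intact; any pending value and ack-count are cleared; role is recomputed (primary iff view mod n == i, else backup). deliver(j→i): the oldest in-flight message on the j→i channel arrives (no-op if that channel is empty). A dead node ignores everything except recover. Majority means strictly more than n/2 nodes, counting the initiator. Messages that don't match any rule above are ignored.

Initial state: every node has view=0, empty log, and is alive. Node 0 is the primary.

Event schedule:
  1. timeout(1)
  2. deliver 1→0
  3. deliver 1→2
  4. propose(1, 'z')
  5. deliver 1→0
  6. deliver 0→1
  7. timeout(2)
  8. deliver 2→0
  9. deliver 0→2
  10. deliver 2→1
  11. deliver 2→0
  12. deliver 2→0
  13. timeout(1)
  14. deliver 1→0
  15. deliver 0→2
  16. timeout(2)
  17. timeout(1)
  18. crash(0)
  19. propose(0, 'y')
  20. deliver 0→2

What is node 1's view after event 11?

2

after 1 — timeout(1): n1:prim/v1/[-]
after 2 — deliver 1→0: n0:back/v1/[-]
after 3 — deliver 1→2: n2:back/v1/[-]
after 4 — propose(1,'z'): ·
after 5 — deliver 1→0: n0:back/v1/[z]
after 6 — deliver 0→1: n1:prim/v1/[z]
after 7 — timeout(2): n2:prim/v2/[-]
after 8 — deliver 2→0: n0:back/v2/[z]
after 9 — deliver 0→2: ·
after 10 — deliver 2→1: n1:back/v2/[z]
after 11 — deliver 2→0: ·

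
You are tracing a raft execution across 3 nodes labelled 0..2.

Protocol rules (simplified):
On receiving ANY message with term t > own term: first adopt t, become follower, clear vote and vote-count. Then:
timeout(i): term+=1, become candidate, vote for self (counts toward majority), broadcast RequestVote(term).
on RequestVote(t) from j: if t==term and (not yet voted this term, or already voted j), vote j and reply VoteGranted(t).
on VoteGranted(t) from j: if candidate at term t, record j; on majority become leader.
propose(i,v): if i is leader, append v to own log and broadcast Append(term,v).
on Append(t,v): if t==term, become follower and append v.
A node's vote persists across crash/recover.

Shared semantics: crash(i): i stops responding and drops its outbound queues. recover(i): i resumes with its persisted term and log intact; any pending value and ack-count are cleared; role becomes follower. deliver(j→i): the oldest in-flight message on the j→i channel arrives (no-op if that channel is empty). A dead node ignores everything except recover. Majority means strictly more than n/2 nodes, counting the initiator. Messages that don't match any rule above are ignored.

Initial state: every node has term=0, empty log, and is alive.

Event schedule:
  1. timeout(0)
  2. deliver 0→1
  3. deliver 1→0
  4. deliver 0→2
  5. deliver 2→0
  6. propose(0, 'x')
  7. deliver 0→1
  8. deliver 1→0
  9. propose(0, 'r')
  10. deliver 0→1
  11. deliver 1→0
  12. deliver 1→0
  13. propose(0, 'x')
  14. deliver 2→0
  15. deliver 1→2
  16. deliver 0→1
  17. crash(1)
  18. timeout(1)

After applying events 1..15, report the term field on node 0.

[1] timeout(0) → N0(cand t1 [-])
[2] deliver 0→1 → N1(foll t1 [-])
[3] deliver 1→0 → N0(lead t1 [-])
[4] deliver 0→2 → N2(foll t1 [-])
[5] deliver 2→0 → ∅
[6] propose(0,'x') → N0(lead t1 [x])
[7] deliver 0→1 → N1(foll t1 [x])
[8] deliver 1→0 → ∅
[9] propose(0,'r') → N0(lead t1 [x,r])
[10] deliver 0→1 → N1(foll t1 [x,r])
[11] deliver 1→0 → ∅
[12] deliver 1→0 → ∅
[13] propose(0,'x') → N0(lead t1 [x,r,x])
[14] deliver 2→0 → ∅
[15] deliver 1→2 → ∅

1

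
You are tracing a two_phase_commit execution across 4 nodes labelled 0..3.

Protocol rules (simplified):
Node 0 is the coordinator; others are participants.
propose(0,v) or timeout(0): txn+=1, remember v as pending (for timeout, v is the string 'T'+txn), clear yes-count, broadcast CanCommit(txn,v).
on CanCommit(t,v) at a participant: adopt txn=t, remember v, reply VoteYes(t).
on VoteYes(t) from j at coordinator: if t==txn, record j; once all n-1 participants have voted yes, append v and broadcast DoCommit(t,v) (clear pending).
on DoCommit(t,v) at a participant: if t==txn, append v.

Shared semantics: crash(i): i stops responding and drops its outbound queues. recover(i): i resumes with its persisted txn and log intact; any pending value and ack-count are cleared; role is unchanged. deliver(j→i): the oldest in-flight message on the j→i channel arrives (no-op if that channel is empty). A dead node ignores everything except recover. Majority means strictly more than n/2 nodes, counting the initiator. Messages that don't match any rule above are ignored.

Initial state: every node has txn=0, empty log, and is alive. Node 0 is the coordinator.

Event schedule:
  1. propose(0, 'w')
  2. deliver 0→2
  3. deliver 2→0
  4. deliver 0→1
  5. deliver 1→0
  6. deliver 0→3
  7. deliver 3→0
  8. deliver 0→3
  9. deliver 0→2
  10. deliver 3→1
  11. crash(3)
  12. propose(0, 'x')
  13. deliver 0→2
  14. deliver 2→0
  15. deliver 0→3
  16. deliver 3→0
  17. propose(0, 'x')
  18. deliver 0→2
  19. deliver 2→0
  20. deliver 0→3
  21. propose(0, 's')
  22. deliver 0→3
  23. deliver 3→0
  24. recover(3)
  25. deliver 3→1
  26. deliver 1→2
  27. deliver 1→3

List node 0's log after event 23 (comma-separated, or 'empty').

w

step 1 propose(0,'w'): 0={coor,t=1,log=-}
step 2 deliver 0→2: 2={part,t=1,log=-}
step 3 deliver 2→0: —
step 4 deliver 0→1: 1={part,t=1,log=-}
step 5 deliver 1→0: —
step 6 deliver 0→3: 3={part,t=1,log=-}
step 7 deliver 3→0: 0={coor,t=1,log=w}
step 8 deliver 0→3: 3={part,t=1,log=w}
step 9 deliver 0→2: 2={part,t=1,log=w}
step 10 deliver 3→1: —
step 11 crash(3): 3={✗part,t=1,log=w}
step 12 propose(0,'x'): 0={coor,t=2,log=w}
step 13 deliver 0→2: 2={part,t=2,log=w}
step 14 deliver 2→0: —
step 15 deliver 0→3: —
step 16 deliver 3→0: —
step 17 propose(0,'x'): 0={coor,t=3,log=w}
step 18 deliver 0→2: 2={part,t=3,log=w}
step 19 deliver 2→0: —
step 20 deliver 0→3: —
step 21 propose(0,'s'): 0={coor,t=4,log=w}
step 22 deliver 0→3: —
step 23 deliver 3→0: —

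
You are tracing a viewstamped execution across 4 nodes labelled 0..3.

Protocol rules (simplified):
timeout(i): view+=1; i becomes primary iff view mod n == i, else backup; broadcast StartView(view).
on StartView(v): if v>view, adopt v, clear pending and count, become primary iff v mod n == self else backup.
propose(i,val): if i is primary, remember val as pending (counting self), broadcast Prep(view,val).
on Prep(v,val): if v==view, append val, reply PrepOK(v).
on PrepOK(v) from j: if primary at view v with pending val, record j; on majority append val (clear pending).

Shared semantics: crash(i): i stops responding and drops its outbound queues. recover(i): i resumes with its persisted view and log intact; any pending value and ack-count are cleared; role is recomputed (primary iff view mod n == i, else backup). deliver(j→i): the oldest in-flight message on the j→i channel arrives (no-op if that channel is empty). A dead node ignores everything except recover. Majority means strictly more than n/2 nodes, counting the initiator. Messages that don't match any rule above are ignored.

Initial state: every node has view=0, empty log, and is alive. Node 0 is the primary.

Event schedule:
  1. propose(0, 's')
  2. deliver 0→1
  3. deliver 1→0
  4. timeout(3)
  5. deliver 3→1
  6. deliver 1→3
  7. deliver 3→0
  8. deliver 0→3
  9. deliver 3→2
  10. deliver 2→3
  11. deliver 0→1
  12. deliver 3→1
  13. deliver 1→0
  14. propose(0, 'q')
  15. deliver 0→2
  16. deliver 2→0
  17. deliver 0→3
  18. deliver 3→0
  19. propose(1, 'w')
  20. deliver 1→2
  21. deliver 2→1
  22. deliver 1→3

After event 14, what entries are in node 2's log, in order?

step 1 propose(0,'s'): —
step 2 deliver 0→1: 1={back,v=0,log=s}
step 3 deliver 1→0: —
step 4 timeout(3): 3={back,v=1,log=-}
step 5 deliver 3→1: 1={prim,v=1,log=s}
step 6 deliver 1→3: —
step 7 deliver 3→0: 0={back,v=1,log=-}
step 8 deliver 0→3: —
step 9 deliver 3→2: 2={back,v=1,log=-}
step 10 deliver 2→3: —
step 11 deliver 0→1: —
step 12 deliver 3→1: —
step 13 deliver 1→0: —
step 14 propose(0,'q'): —

empty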